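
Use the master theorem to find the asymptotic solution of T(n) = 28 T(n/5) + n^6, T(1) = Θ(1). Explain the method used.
T(n) = Θ(n^6)

log_5 28 ≈ 2.070. f(n) = n^6 dominates n^(log_5 28) since 6 > 2.070, and the regularity condition a·f(n/b) = 28·(n/5)^6 = (28/15625)·n^6 ≤ c·f(n) holds with c = 28/15625 ≈ 0.00179 < 1. So this is Case 3: T(n) = Θ(f(n)) = Θ(n^6).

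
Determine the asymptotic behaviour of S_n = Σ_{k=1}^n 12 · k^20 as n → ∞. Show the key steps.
S_n ~ 4 · n^21 / 7

By integral comparison (Euler-Maclaurin), Σ_{k=1}^n 12 · k^20 = 12 · ∫_0^n x^20 dx + O(n^20) = 12 · n^21/21 = 4 · n^21 / 7 + O(n^20). (Equivalently, Faulhaber's formula gives the same leading term.)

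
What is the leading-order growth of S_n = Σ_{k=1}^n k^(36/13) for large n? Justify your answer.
S_n ~ (13/49) · n^(49/13)

Integral comparison: Σ_{k=1}^n k^(36/13) = ∫_0^n x^(36/13) dx + O(n^(36/13)). The integral is n^(1 + 36/13) / (1 + 36/13) = n^((36+13)/13) / ((36+13)/13) = (13/49) · n^(49/13).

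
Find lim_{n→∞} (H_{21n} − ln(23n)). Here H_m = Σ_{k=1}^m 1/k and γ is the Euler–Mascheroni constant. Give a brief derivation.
lim = ln(21/23) + γ

By Euler-Maclaurin, H_m = ln m + γ + O(1/m). So
  H_{21n} − ln(23n) = ln(21n) + γ − ln(23n) + O(1/n)
                       = ln(21/23) + γ + O(1/n).
Hence the limit is ln(21/23) + γ.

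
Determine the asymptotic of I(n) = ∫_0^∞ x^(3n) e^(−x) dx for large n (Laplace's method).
I(n) ~ sqrt(2π·3n) · (3n/e)^(3n)

Write the integrand as exp(3n ln x − x) and set f(x) = 3n ln x − x. Then f'(x) = 3n/x − 1 = 0 at x* = 3n, and f''(x*) = −3n/x*^2 = −1/(3n). Laplace's method (interior maximum) gives
  I(n) ~ e^(f(x*)) · sqrt(2π / |f''(x*)|)
        = exp(3n ln(3n) − 3n) · sqrt(2π · 3n)
        = (3n)^(3n) e^(−3n) · sqrt(2π·3n)
        = sqrt(2π·3n) · (3n/e)^(3n).
This matches Γ(3n+1) with Stirling applied to Γ.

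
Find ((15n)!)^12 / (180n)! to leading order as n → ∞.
((15n)!)^12/(180n)! ~ ((2π·15n)^(11/2) / sqrt(12)) · 12^(−12·15n)  →  0

Write N = 15n. Stirling: N! ~ sqrt(2π N)(N/e)^N and (12N)! ~ sqrt(2π·12N)·(12N/e)^(12N).
  (N!)^12/(12N)! ~ (2π N)^(12/2) (N/e)^(12N) / [sqrt(2π·12N) (12N/e)^(12N)]
     = (2π N)^(12/2) / sqrt(2π·12N) · (N/(12N))^(12N)
     = (2π N)^((12−1)/2) / sqrt(12) · 12^(−12N).
Since 12^12 > 1, the factor 12^(−12N) decays exponentially, so the ratio → 0. Substituting N = 15n gives the stated form.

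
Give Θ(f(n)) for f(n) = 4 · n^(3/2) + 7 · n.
f(n) ∈ Θ(n^(3/2))

Compare the terms by growth order. For large n, n^a · (log n)^b dominates n^a' · (log n)^b' iff a > a', or (a = a' and b > b'). Ranking the 2 terms shows the dominant one is 4 · n^(3/2). Hence f(n) ∈ Θ(n^(3/2)).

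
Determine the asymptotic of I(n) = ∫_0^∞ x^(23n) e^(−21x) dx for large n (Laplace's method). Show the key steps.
I(n) ~ (sqrt(2π·23n) / 21) · (23n/(21e))^(23n)

Write the integrand as exp(23n ln x − 21x) and set f(x) = 23n ln x − 21x. Then f'(x) = 23n/x − 21 = 0 at x* = 23n/21, and f''(x*) = −23n/x*^2 = −21^2/(23n). Laplace's method (interior maximum) gives
  I(n) ~ e^(f(x*)) · sqrt(2π / |f''(x*)|)
        = exp(23n ln(23n/21) − 23n) · sqrt(2π · 23n / 21^2)
        = (23n/21)^(23n) e^(−23n) · sqrt(2π·23n) / 21
        = (sqrt(2π·23n) / 21) · (23n/(21e))^(23n).
This matches Γ(23n+1)/21^(23n+1) with Stirling applied to Γ.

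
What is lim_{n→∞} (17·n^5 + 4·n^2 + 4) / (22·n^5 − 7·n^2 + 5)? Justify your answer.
lim = 17/22

For large n the leading n^5 terms dominate both numerator and denominator. Dividing top and bottom by n^5, every other term tends to 0, leaving 17/22.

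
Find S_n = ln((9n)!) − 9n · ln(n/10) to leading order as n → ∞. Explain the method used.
S_n ~ 9n · (ln 90 − 1) + O(ln n)

Stirling: ln((9n)!) = 9n ln(9n) − 9n + O(ln n).
  S_n = 9n ln(9n) − 9n − 9n ln(n/10) + O(ln n)
      = 9n ln(9n) − 9n ln n + 9n ln 10 − 9n + O(ln n)
      = 9n ln 9 + 9n ln 10 − 9n + O(ln n)
      = 9n (ln 90 − 1) + O(ln n).
Numerically ln(90) − 1 ≈ 3.4998.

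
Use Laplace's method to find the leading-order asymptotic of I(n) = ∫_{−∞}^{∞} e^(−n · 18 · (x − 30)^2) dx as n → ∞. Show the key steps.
I(n) = sqrt(π/(18n))

Here φ(x) = 18 · (x − 30)^2 has its unique minimum at x* = 30 with φ(x*) = 0 and φ''(x*) = 36. Laplace's method gives
  I(n) ~ e^(−n φ(x*)) · sqrt(2π / (n · φ''(x*))) = sqrt(2π / (36n)) = sqrt(π/(18n)).
This is exact: substituting u = (x − 30)·sqrt(18n) gives I(n) = (1/sqrt(18n)) ∫_{−∞}^{∞} e^(−u^2) du = sqrt(π/(18n)).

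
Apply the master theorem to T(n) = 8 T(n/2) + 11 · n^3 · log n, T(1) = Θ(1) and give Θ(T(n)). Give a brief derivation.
T(n) = Θ(n^3 · (log n)^2)

Here log_2 8 = 3 and f(n) = 11 · n^3 · log n = Θ(n^(log_2 8) · (log n)^1). This is the extended Case 2 of the master theorem (f matches the critical exponent up to log factors), giving T(n) = Θ(n^(log_2 8) · (log n)^(1+1)) = Θ(n^3 · (log n)^2).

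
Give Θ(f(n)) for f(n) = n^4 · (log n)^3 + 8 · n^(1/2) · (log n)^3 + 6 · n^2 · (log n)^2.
f(n) ∈ Θ(n^4 · (log n)^3)

Compare the terms by growth order. For large n, n^a · (log n)^b dominates n^a' · (log n)^b' iff a > a', or (a = a' and b > b'). Ranking the 3 terms shows the dominant one is n^4 · (log n)^3. Hence f(n) ∈ Θ(n^4 · (log n)^3).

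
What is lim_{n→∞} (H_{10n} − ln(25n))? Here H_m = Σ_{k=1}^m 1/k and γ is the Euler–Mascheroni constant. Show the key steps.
lim = ln(2/5) + γ

By Euler-Maclaurin, H_m = ln m + γ + O(1/m). So
  H_{10n} − ln(25n) = ln(10n) + γ − ln(25n) + O(1/n)
                       = ln(10/25) + γ + O(1/n).
Hence the limit is ln(10/25) + γ (= ln(2/5)).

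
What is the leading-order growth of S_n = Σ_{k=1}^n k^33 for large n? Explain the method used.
S_n ~ n^34 / 34

By integral comparison (Euler-Maclaurin), Σ_{k=1}^n k^33 = ∫_0^n x^33 dx + O(n^33) = n^34/34 + O(n^33). (Equivalently, Faulhaber's formula gives the same leading term.)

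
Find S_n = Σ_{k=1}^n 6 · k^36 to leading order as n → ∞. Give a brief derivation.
S_n ~ 6 · n^37 / 37

By integral comparison (Euler-Maclaurin), Σ_{k=1}^n 6 · k^36 = 6 · ∫_0^n x^36 dx + O(n^36) = 6 · n^37/37 + O(n^36). (Equivalently, Faulhaber's formula gives the same leading term.)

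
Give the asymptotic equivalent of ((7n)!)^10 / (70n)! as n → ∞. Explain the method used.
((7n)!)^10/(70n)! ~ ((2π·7n)^(9/2) / sqrt(10)) · 10^(−10·7n)  →  0

Write N = 7n. Stirling: N! ~ sqrt(2π N)(N/e)^N and (10N)! ~ sqrt(2π·10N)·(10N/e)^(10N).
  (N!)^10/(10N)! ~ (2π N)^(10/2) (N/e)^(10N) / [sqrt(2π·10N) (10N/e)^(10N)]
     = (2π N)^(10/2) / sqrt(2π·10N) · (N/(10N))^(10N)
     = (2π N)^((10−1)/2) / sqrt(10) · 10^(−10N).
Since 10^10 > 1, the factor 10^(−10N) decays exponentially, so the ratio → 0. Substituting N = 7n gives the stated form.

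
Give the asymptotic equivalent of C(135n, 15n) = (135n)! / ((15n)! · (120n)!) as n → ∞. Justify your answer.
C(135n, 15n) ~ (387420489/16777216)^(15n) · sqrt(9/(16π·15n))

Write N = 15n. Apply Stirling to each factorial:
  (9N)! ~ sqrt(2π·9N) · (9N/e)^(9N),
  N! ~ sqrt(2π N) · (N/e)^N,
  (8N)! ~ sqrt(2π·8N) · (8N/e)^(8N).
The exponential factors combine to (9N)^(9N) / (N^N · (8N)^(8N)) = 9^(9N)/8^(8N) = (9^9/8^8)^N = (387420489/16777216)^N.
The square-root prefactors combine to sqrt(2π·9N) / (sqrt(2π N)·sqrt(2π·8N)) = sqrt(9 / (2π·8·N)) = sqrt(9/(16π·15n)).
Substituting N = 15n: C(135n, 15n) ~ (387420489/16777216)^(15n) · sqrt(9/(16π·15n)).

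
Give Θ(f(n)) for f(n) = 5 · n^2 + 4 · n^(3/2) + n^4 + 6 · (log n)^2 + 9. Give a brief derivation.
f(n) ∈ Θ(n^4)

Compare the terms by growth order. For large n, n^a · (log n)^b dominates n^a' · (log n)^b' iff a > a', or (a = a' and b > b'). Ranking the 5 terms shows the dominant one is n^4. Hence f(n) ∈ Θ(n^4).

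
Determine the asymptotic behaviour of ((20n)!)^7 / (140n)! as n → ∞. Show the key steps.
((20n)!)^7/(140n)! ~ ((2π·20n)^(6/2) / sqrt(7)) · 7^(−7·20n)  →  0

Write N = 20n. Stirling: N! ~ sqrt(2π N)(N/e)^N and (7N)! ~ sqrt(2π·7N)·(7N/e)^(7N).
  (N!)^7/(7N)! ~ (2π N)^(7/2) (N/e)^(7N) / [sqrt(2π·7N) (7N/e)^(7N)]
     = (2π N)^(7/2) / sqrt(2π·7N) · (N/(7N))^(7N)
     = (2π N)^((7−1)/2) / sqrt(7) · 7^(−7N).
Since 7^7 > 1, the factor 7^(−7N) decays exponentially, so the ratio → 0. Substituting N = 20n gives the stated form.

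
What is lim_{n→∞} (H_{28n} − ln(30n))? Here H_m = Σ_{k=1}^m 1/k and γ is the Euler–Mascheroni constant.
lim = ln(14/15) + γ

By Euler-Maclaurin, H_m = ln m + γ + O(1/m). So
  H_{28n} − ln(30n) = ln(28n) + γ − ln(30n) + O(1/n)
                       = ln(28/30) + γ + O(1/n).
Hence the limit is ln(28/30) + γ (= ln(14/15)).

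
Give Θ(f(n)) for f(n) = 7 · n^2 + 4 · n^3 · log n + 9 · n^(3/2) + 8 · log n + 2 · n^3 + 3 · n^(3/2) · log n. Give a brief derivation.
f(n) ∈ Θ(n^3 · log n)

Compare the terms by growth order. For large n, n^a · (log n)^b dominates n^a' · (log n)^b' iff a > a', or (a = a' and b > b'). Ranking the 6 terms shows the dominant one is 4 · n^3 · log n. Hence f(n) ∈ Θ(n^3 · log n).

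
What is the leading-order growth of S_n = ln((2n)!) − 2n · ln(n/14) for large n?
S_n ~ 2n · (ln 28 − 1) + O(ln n)

Stirling: ln((2n)!) = 2n ln(2n) − 2n + O(ln n).
  S_n = 2n ln(2n) − 2n − 2n ln(n/14) + O(ln n)
      = 2n ln(2n) − 2n ln n + 2n ln 14 − 2n + O(ln n)
      = 2n ln 2 + 2n ln 14 − 2n + O(ln n)
      = 2n (ln 28 − 1) + O(ln n).
Numerically ln(28) − 1 ≈ 2.3322.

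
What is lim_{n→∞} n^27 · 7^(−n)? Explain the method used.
lim = 0

Exponentials with base > 1 dominate every fixed polynomial: for any fixed c, n^c / 7^n → 0 as n → ∞ (e.g. by the ratio test, or by writing 7^n = e^(n ln 7) and noting e^(n ln 7) / n^c → ∞). Hence n^27 · 7^(−n) = n^27 / 7^n → 0.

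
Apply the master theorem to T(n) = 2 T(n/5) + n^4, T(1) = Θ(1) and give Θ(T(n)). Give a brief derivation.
T(n) = Θ(n^4)

log_5 2 ≈ 0.431. f(n) = n^4 dominates n^(log_5 2) since 4 > 0.431, and the regularity condition a·f(n/b) = 2·(n/5)^4 = (2/625)·n^4 ≤ c·f(n) holds with c = 2/625 ≈ 0.0032 < 1. So this is Case 3: T(n) = Θ(f(n)) = Θ(n^4).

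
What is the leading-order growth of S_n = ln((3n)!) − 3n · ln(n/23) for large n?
S_n ~ 3n · (ln 69 − 1) + O(ln n)

Stirling: ln((3n)!) = 3n ln(3n) − 3n + O(ln n).
  S_n = 3n ln(3n) − 3n − 3n ln(n/23) + O(ln n)
      = 3n ln(3n) − 3n ln n + 3n ln 23 − 3n + O(ln n)
      = 3n ln 3 + 3n ln 23 − 3n + O(ln n)
      = 3n (ln 69 − 1) + O(ln n).
Numerically ln(69) − 1 ≈ 3.2341.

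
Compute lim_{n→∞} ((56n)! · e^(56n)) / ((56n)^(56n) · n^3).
lim = 0

Stirling: (56n)! ~ sqrt(2π·56n) · (56n/e)^(56n). Hence
  (56n)! · e^(56n) / (56n)^(56n) ~ sqrt(2π·56n).
Dividing by n^3: sqrt(2π·56n) / n^3 = sqrt(2π·56) · n^((1−6)/2), so the expression behaves like sqrt(2π·56) · n^((1−6)/2) → 0.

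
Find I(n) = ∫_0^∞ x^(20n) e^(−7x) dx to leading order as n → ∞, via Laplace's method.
I(n) ~ (sqrt(2π·20n) / 7) · (20n/(7e))^(20n)

Write the integrand as exp(20n ln x − 7x) and set f(x) = 20n ln x − 7x. Then f'(x) = 20n/x − 7 = 0 at x* = 20n/7, and f''(x*) = −20n/x*^2 = −7^2/(20n). Laplace's method (interior maximum) gives
  I(n) ~ e^(f(x*)) · sqrt(2π / |f''(x*)|)
        = exp(20n ln(20n/7) − 20n) · sqrt(2π · 20n / 7^2)
        = (20n/7)^(20n) e^(−20n) · sqrt(2π·20n) / 7
        = (sqrt(2π·20n) / 7) · (20n/(7e))^(20n).
This matches Γ(20n+1)/7^(20n+1) with Stirling applied to Γ.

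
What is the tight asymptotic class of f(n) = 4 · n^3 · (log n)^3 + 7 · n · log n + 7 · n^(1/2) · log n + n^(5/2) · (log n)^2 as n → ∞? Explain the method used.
f(n) ∈ Θ(n^3 · (log n)^3)

Compare the terms by growth order. For large n, n^a · (log n)^b dominates n^a' · (log n)^b' iff a > a', or (a = a' and b > b'). Ranking the 4 terms shows the dominant one is 4 · n^3 · (log n)^3. Hence f(n) ∈ Θ(n^3 · (log n)^3).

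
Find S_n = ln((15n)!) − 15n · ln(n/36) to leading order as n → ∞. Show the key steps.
S_n ~ 15n · (ln 540 − 1) + O(ln n)

Stirling: ln((15n)!) = 15n ln(15n) − 15n + O(ln n).
  S_n = 15n ln(15n) − 15n − 15n ln(n/36) + O(ln n)
      = 15n ln(15n) − 15n ln n + 15n ln 36 − 15n + O(ln n)
      = 15n ln 15 + 15n ln 36 − 15n + O(ln n)
      = 15n (ln 540 − 1) + O(ln n).
Numerically ln(540) − 1 ≈ 5.2916.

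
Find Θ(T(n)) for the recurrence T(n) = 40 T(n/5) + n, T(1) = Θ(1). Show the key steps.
T(n) = Θ(n^(log_5 40))

Master theorem: compare f(n) = n to n^(log_5 40) where log_5 40 ≈ 2.292. Since 1 < log_5 40, we have f(n) = O(n^(log_5 40 − ε)) for some ε > 0 — Case 1. Hence T(n) = Θ(n^(log_5 40)).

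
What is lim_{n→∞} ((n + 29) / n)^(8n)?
lim = e^232

Rewrite as (1 + 29/n)^(8n). By the standard limit (1 + x/n)^n → e^x, we have (1 + 29/n)^n → e^29, and raising to the 8th power gives e^232.
More precisely, ln[(1 + 29/n)^(8n)] = 8n · ln(1 + 29/n) = 8n · (29/n + O(1/n^2)) = 232 + O(1/n) → 232.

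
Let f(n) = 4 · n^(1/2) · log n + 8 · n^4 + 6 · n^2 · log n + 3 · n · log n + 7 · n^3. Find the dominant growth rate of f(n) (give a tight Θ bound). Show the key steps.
f(n) ∈ Θ(n^4)

Compare the terms by growth order. For large n, n^a · (log n)^b dominates n^a' · (log n)^b' iff a > a', or (a = a' and b > b'). Ranking the 5 terms shows the dominant one is 8 · n^4. Hence f(n) ∈ Θ(n^4).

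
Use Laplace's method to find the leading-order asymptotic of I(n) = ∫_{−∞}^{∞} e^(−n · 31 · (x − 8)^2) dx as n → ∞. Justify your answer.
I(n) = sqrt(π/(31n))

Here φ(x) = 31 · (x − 8)^2 has its unique minimum at x* = 8 with φ(x*) = 0 and φ''(x*) = 62. Laplace's method gives
  I(n) ~ e^(−n φ(x*)) · sqrt(2π / (n · φ''(x*))) = sqrt(2π / (62n)) = sqrt(π/(31n)).
This is exact: substituting u = (x − 8)·sqrt(31n) gives I(n) = (1/sqrt(31n)) ∫_{−∞}^{∞} e^(−u^2) du = sqrt(π/(31n)).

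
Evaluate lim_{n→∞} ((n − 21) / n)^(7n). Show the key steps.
lim = e^(−147)

Rewrite as (1 − 21/n)^(7n). By the standard limit (1 + x/n)^n → e^x, we have (1 − 21/n)^n → e^(−21), and raising to the 7th power gives e^(−147).
More precisely, ln[(1 − 21/n)^(7n)] = 7n · ln(1 − 21/n) = 7n · (-21/n + O(1/n^2)) = -147 + O(1/n) → -147.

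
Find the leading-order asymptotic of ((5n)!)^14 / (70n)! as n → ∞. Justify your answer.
((5n)!)^14/(70n)! ~ ((2π·5n)^(13/2) / sqrt(14)) · 14^(−14·5n)  →  0

Write N = 5n. Stirling: N! ~ sqrt(2π N)(N/e)^N and (14N)! ~ sqrt(2π·14N)·(14N/e)^(14N).
  (N!)^14/(14N)! ~ (2π N)^(14/2) (N/e)^(14N) / [sqrt(2π·14N) (14N/e)^(14N)]
     = (2π N)^(14/2) / sqrt(2π·14N) · (N/(14N))^(14N)
     = (2π N)^((14−1)/2) / sqrt(14) · 14^(−14N).
Since 14^14 > 1, the factor 14^(−14N) decays exponentially, so the ratio → 0. Substituting N = 5n gives the stated form.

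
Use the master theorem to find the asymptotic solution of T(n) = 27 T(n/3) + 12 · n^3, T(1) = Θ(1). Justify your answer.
T(n) = Θ(n^3 log n)

log_3 27 = 3, and f(n) = 12 · n^3 = Θ(n^(log_3 27)). This is Case 2 of the master theorem: T(n) = Θ(f(n) · log n) = Θ(n^3 log n).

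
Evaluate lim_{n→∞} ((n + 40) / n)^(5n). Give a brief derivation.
lim = e^200

Rewrite as (1 + 40/n)^(5n). By the standard limit (1 + x/n)^n → e^x, we have (1 + 40/n)^n → e^40, and raising to the 5th power gives e^200.
More precisely, ln[(1 + 40/n)^(5n)] = 5n · ln(1 + 40/n) = 5n · (40/n + O(1/n^2)) = 200 + O(1/n) → 200.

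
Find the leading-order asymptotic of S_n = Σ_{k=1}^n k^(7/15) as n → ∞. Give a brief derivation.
S_n ~ (15/22) · n^(22/15)

Integral comparison: Σ_{k=1}^n k^(7/15) = ∫_0^n x^(7/15) dx + O(n^(7/15)). The integral is n^(1 + 7/15) / (1 + 7/15) = n^((7+15)/15) / ((7+15)/15) = (15/22) · n^(22/15).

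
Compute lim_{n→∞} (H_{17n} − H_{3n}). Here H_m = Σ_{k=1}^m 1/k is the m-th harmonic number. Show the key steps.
lim = ln(17/3)

Euler-Maclaurin gives H_m = ln m + γ + 1/(2m) + O(1/m^2). The γ and O(1/m) terms cancel in the difference:
  H_{17n} − H_{3n} = ln(17n) − ln(3n) + O(1/n) = ln(17/3) + O(1/n).
Hence the limit is ln(17/3).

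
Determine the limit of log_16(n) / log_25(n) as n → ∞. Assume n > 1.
lim = ln(25) / ln(16) = log_16(25)

Change of base: log_16(n) = ln n / ln 16 and log_25(n) = ln n / ln 25. The ratio is (ln n / ln 16) · (ln 25 / ln n) = ln 25 / ln 16, a constant independent of n. So the limit is ln 25 / ln 16 = log_16(25).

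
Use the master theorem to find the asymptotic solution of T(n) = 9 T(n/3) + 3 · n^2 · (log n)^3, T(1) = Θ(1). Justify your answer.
T(n) = Θ(n^2 · (log n)^4)

Here log_3 9 = 2 and f(n) = 3 · n^2 · (log n)^3 = Θ(n^(log_3 9) · (log n)^3). This is the extended Case 2 of the master theorem (f matches the critical exponent up to log factors), giving T(n) = Θ(n^(log_3 9) · (log n)^(3+1)) = Θ(n^2 · (log n)^4).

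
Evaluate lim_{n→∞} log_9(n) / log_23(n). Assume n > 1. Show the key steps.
lim = ln(23) / ln(9) = log_9(23)

Change of base: log_9(n) = ln n / ln 9 and log_23(n) = ln n / ln 23. The ratio is (ln n / ln 9) · (ln 23 / ln n) = ln 23 / ln 9, a constant independent of n. So the limit is ln 23 / ln 9 = log_9(23).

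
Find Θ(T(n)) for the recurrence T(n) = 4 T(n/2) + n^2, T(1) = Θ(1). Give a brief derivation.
T(n) = Θ(n^2 log n)

log_2 4 = 2, and f(n) = n^2 = Θ(n^(log_2 4)). This is Case 2 of the master theorem: T(n) = Θ(f(n) · log n) = Θ(n^2 log n).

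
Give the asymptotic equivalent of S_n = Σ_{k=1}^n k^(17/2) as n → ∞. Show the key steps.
S_n ~ (2/19) · n^(19/2)

Integral comparison: Σ_{k=1}^n k^(17/2) = ∫_0^n x^(17/2) dx + O(n^(17/2)). The integral is n^(1 + 17/2) / (1 + 17/2) = n^((17+2)/2) / ((17+2)/2) = (2/19) · n^(19/2).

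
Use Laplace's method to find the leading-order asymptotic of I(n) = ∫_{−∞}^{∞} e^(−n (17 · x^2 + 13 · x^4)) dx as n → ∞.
I(n) ~ sqrt(π/(17n))

φ(x) = 17 · x^2 + 13 · x^4 has its unique global minimum at x* = 0 (since φ'(x) = 34x + 52x^3 = 0 only at x = 0 for real x with both coefficients positive, and φ → ∞ as |x| → ∞). At x* = 0, φ(0) = 0 and φ''(0) = 34. Laplace's method then gives
  I(n) ~ sqrt(2π / (n · φ''(0))) · e^(−n φ(0)) = sqrt(2π / (34n)) = sqrt(π/(17n)).
The 13 · x^4 term contributes only at subleading order (an O(1/n) relative correction).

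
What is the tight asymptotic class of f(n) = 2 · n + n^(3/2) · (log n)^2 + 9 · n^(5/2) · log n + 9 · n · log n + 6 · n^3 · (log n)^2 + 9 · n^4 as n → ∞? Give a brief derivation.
f(n) ∈ Θ(n^4)

Compare the terms by growth order. For large n, n^a · (log n)^b dominates n^a' · (log n)^b' iff a > a', or (a = a' and b > b'). Ranking the 6 terms shows the dominant one is 9 · n^4. Hence f(n) ∈ Θ(n^4).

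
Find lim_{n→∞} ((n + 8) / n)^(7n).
lim = e^56

Rewrite as (1 + 8/n)^(7n). By the standard limit (1 + x/n)^n → e^x, we have (1 + 8/n)^n → e^8, and raising to the 7th power gives e^56.
More precisely, ln[(1 + 8/n)^(7n)] = 7n · ln(1 + 8/n) = 7n · (8/n + O(1/n^2)) = 56 + O(1/n) → 56.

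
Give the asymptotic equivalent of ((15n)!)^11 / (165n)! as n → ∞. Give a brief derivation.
((15n)!)^11/(165n)! ~ ((2π·15n)^(10/2) / sqrt(11)) · 11^(−11·15n)  →  0

Write N = 15n. Stirling: N! ~ sqrt(2π N)(N/e)^N and (11N)! ~ sqrt(2π·11N)·(11N/e)^(11N).
  (N!)^11/(11N)! ~ (2π N)^(11/2) (N/e)^(11N) / [sqrt(2π·11N) (11N/e)^(11N)]
     = (2π N)^(11/2) / sqrt(2π·11N) · (N/(11N))^(11N)
     = (2π N)^((11−1)/2) / sqrt(11) · 11^(−11N).
Since 11^11 > 1, the factor 11^(−11N) decays exponentially, so the ratio → 0. Substituting N = 15n gives the stated form.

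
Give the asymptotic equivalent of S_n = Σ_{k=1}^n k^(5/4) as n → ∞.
S_n ~ (4/9) · n^(9/4)

Integral comparison: Σ_{k=1}^n k^(5/4) = ∫_0^n x^(5/4) dx + O(n^(5/4)). The integral is n^(1 + 5/4) / (1 + 5/4) = n^((5+4)/4) / ((5+4)/4) = (4/9) · n^(9/4).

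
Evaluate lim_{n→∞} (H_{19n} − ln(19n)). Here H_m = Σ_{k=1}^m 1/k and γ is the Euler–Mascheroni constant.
lim = γ

By Euler-Maclaurin, H_m = ln m + γ + O(1/m). So
  H_{19n} − ln(19n) = ln(19n) + γ − ln(19n) + O(1/n)
                       = ln(19/19) + γ + O(1/n).
Hence the limit is γ (since ln 1 = 0).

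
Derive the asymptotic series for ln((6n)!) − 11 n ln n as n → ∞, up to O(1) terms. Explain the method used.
ln((6n)!) − 11 n ln n = −5 n ln n + 6(ln 6 − 1) n + (1/2) ln(2π·6n) + O(1/n)

Stirling: ln((6n)!) = 6n ln(6n) − 6n + (1/2) ln(2π·6n) + O(1/n).
Expand 6n ln(6n) = 6n (ln n + ln 6) = 6n ln n + 6n ln 6.
Subtract 11n ln n: leading term is (6 − 11) n ln n = −5 n ln n. The next term is 6n ln 6 − 6n = 6(ln 6 − 1) n. Then the (1/2) ln(2π·6n) correction.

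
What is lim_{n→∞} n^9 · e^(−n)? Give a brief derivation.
lim = 0

Exponentials with base > 1 dominate every fixed polynomial: for any fixed c, n^c / e^n → 0 as n → ∞ (e.g. by the ratio test, or since e^n grows faster than any power of n). Hence n^9 · e^(−n) = n^9 / e^n → 0.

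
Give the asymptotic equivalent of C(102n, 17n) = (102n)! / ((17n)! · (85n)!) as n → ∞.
C(102n, 17n) ~ (46656/3125)^(17n) · sqrt(3/(5π·17n))

Write N = 17n. Apply Stirling to each factorial:
  (6N)! ~ sqrt(2π·6N) · (6N/e)^(6N),
  N! ~ sqrt(2π N) · (N/e)^N,
  (5N)! ~ sqrt(2π·5N) · (5N/e)^(5N).
The exponential factors combine to (6N)^(6N) / (N^N · (5N)^(5N)) = 6^(6N)/5^(5N) = (6^6/5^5)^N = (46656/3125)^N.
The square-root prefactors combine to sqrt(2π·6N) / (sqrt(2π N)·sqrt(2π·5N)) = sqrt(6 / (2π·5·N)) = sqrt(3/(5π·17n)).
Substituting N = 17n: C(102n, 17n) ~ (46656/3125)^(17n) · sqrt(3/(5π·17n)).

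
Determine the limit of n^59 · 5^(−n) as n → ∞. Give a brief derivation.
lim = 0

Exponentials with base > 1 dominate every fixed polynomial: for any fixed c, n^c / 5^n → 0 as n → ∞ (e.g. by the ratio test, or by writing 5^n = e^(n ln 5) and noting e^(n ln 5) / n^c → ∞). Hence n^59 · 5^(−n) = n^59 / 5^n → 0.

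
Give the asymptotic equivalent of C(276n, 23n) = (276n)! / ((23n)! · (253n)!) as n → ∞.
C(276n, 23n) ~ (8916100448256/285311670611)^(23n) · sqrt(6/(11π·23n))

Write N = 23n. Apply Stirling to each factorial:
  (12N)! ~ sqrt(2π·12N) · (12N/e)^(12N),
  N! ~ sqrt(2π N) · (N/e)^N,
  (11N)! ~ sqrt(2π·11N) · (11N/e)^(11N).
The exponential factors combine to (12N)^(12N) / (N^N · (11N)^(11N)) = 12^(12N)/11^(11N) = (12^12/11^11)^N = (8916100448256/285311670611)^N.
The square-root prefactors combine to sqrt(2π·12N) / (sqrt(2π N)·sqrt(2π·11N)) = sqrt(12 / (2π·11·N)) = sqrt(6/(11π·23n)).
Substituting N = 23n: C(276n, 23n) ~ (8916100448256/285311670611)^(23n) · sqrt(6/(11π·23n)).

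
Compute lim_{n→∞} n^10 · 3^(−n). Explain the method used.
lim = 0

Exponentials with base > 1 dominate every fixed polynomial: for any fixed c, n^c / 3^n → 0 as n → ∞ (e.g. by the ratio test, or by writing 3^n = e^(n ln 3) and noting e^(n ln 3) / n^c → ∞). Hence n^10 · 3^(−n) = n^10 / 3^n → 0.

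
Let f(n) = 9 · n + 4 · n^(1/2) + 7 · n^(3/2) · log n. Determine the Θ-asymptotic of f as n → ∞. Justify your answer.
f(n) ∈ Θ(n^(3/2) · log n)

Compare the terms by growth order. For large n, n^a · (log n)^b dominates n^a' · (log n)^b' iff a > a', or (a = a' and b > b'). Ranking the 3 terms shows the dominant one is 7 · n^(3/2) · log n. Hence f(n) ∈ Θ(n^(3/2) · log n).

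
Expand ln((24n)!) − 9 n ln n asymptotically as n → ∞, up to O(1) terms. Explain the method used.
ln((24n)!) − 9 n ln n = 15 n ln n + 24(ln 24 − 1) n + (1/2) ln(2π·24n) + O(1/n)

Stirling: ln((24n)!) = 24n ln(24n) − 24n + (1/2) ln(2π·24n) + O(1/n).
Expand 24n ln(24n) = 24n (ln n + ln 24) = 24n ln n + 24n ln 24.
Subtract 9n ln n: leading term is (24 − 9) n ln n = 15 n ln n. The next term is 24n ln 24 − 24n = 24(ln 24 − 1) n. Then the (1/2) ln(2π·24n) correction.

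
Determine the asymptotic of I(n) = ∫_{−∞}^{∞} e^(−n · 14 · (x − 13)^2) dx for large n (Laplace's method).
I(n) = sqrt(π/(14n))

Here φ(x) = 14 · (x − 13)^2 has its unique minimum at x* = 13 with φ(x*) = 0 and φ''(x*) = 28. Laplace's method gives
  I(n) ~ e^(−n φ(x*)) · sqrt(2π / (n · φ''(x*))) = sqrt(2π / (28n)) = sqrt(π/(14n)).
This is exact: substituting u = (x − 13)·sqrt(14n) gives I(n) = (1/sqrt(14n)) ∫_{−∞}^{∞} e^(−u^2) du = sqrt(π/(14n)).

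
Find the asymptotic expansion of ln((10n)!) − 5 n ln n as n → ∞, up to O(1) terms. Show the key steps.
ln((10n)!) − 5 n ln n = 5 n ln n + 10(ln 10 − 1) n + (1/2) ln(2π·10n) + O(1/n)

Stirling: ln((10n)!) = 10n ln(10n) − 10n + (1/2) ln(2π·10n) + O(1/n).
Expand 10n ln(10n) = 10n (ln n + ln 10) = 10n ln n + 10n ln 10.
Subtract 5n ln n: leading term is (10 − 5) n ln n = 5 n ln n. The next term is 10n ln 10 − 10n = 10(ln 10 − 1) n. Then the (1/2) ln(2π·10n) correction.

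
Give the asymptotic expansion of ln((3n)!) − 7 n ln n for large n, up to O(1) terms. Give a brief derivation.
ln((3n)!) − 7 n ln n = −4 n ln n + 3(ln 3 − 1) n + (1/2) ln(2π·3n) + O(1/n)

Stirling: ln((3n)!) = 3n ln(3n) − 3n + (1/2) ln(2π·3n) + O(1/n).
Expand 3n ln(3n) = 3n (ln n + ln 3) = 3n ln n + 3n ln 3.
Subtract 7n ln n: leading term is (3 − 7) n ln n = −4 n ln n. The next term is 3n ln 3 − 3n = 3(ln 3 − 1) n. Then the (1/2) ln(2π·3n) correction.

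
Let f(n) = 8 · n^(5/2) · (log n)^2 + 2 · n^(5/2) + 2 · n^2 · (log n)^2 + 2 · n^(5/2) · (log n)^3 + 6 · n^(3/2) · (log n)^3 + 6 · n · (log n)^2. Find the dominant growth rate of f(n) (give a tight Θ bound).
f(n) ∈ Θ(n^(5/2) · (log n)^3)

Compare the terms by growth order. For large n, n^a · (log n)^b dominates n^a' · (log n)^b' iff a > a', or (a = a' and b > b'). Ranking the 6 terms shows the dominant one is 2 · n^(5/2) · (log n)^3. Hence f(n) ∈ Θ(n^(5/2) · (log n)^3).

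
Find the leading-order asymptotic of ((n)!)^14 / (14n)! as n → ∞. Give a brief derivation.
((n)!)^14/(14n)! ~ ((2π·n)^(13/2) / sqrt(14)) · 14^(−14·n)  →  0

Write N = n. Stirling: N! ~ sqrt(2π N)(N/e)^N and (14N)! ~ sqrt(2π·14N)·(14N/e)^(14N).
  (N!)^14/(14N)! ~ (2π N)^(14/2) (N/e)^(14N) / [sqrt(2π·14N) (14N/e)^(14N)]
     = (2π N)^(14/2) / sqrt(2π·14N) · (N/(14N))^(14N)
     = (2π N)^((14−1)/2) / sqrt(14) · 14^(−14N).
Since 14^14 > 1, the factor 14^(−14N) decays exponentially, so the ratio → 0. Substituting N = n gives the stated form.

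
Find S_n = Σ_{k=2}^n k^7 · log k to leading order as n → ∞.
S_n ~ n^8 log n / 8 − n^8 / 64

By integral comparison, S_n = ∫_1^n x^7 · log x dx + O(n^7 · log n). For the integral, ∫ x^7 log x dx = n^8 log n / 8 − n^8/64 (integration by parts). Hence S_n ~ n^8 log n / 8 − n^8 / 64.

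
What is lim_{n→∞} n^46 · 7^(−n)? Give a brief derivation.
lim = 0

Exponentials with base > 1 dominate every fixed polynomial: for any fixed c, n^c / 7^n → 0 as n → ∞ (e.g. by the ratio test, or by writing 7^n = e^(n ln 7) and noting e^(n ln 7) / n^c → ∞). Hence n^46 · 7^(−n) = n^46 / 7^n → 0.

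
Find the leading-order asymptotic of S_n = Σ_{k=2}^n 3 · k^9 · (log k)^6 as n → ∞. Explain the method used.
S_n ~ 3 · n^10 · (log n)^6 / 10

By integral comparison, S_n = ∫_1^n 3 · x^9 · (log x)^6 dx + O(n^9 · (log n)^6). For the integral, the leading term of ∫_1^n x^9 (log x)^6 dx is n^10/10 · (log n)^6 (by repeated integration by parts; each step lowers the log-exponent and produces a relatively O(1/log n) correction). Hence S_n ~ 3 · n^10 · (log n)^6 / 10.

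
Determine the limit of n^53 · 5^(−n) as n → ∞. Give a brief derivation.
lim = 0

Exponentials with base > 1 dominate every fixed polynomial: for any fixed c, n^c / 5^n → 0 as n → ∞ (e.g. by the ratio test, or by writing 5^n = e^(n ln 5) and noting e^(n ln 5) / n^c → ∞). Hence n^53 · 5^(−n) = n^53 / 5^n → 0.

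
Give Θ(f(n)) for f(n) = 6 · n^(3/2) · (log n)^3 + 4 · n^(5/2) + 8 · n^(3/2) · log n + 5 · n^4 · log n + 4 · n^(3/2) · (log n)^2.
f(n) ∈ Θ(n^4 · log n)

Compare the terms by growth order. For large n, n^a · (log n)^b dominates n^a' · (log n)^b' iff a > a', or (a = a' and b > b'). Ranking the 5 terms shows the dominant one is 5 · n^4 · log n. Hence f(n) ∈ Θ(n^4 · log n).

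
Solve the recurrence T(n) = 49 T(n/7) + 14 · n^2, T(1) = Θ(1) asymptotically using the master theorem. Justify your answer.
T(n) = Θ(n^2 log n)

log_7 49 = 2, and f(n) = 14 · n^2 = Θ(n^(log_7 49)). This is Case 2 of the master theorem: T(n) = Θ(f(n) · log n) = Θ(n^2 log n).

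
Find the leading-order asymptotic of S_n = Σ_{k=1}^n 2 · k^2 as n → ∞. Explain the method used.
S_n ~ 2 · n^3 / 3

By integral comparison (Euler-Maclaurin), Σ_{k=1}^n 2 · k^2 = 2 · ∫_0^n x^2 dx + O(n^2) = 2 · n^3/3 + O(n^2). (Equivalently, Faulhaber's formula gives the same leading term.)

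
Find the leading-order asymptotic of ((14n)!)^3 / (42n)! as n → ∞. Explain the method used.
((14n)!)^3/(42n)! ~ ((2π·14n)^(2/2) / sqrt(3)) · 3^(−3·14n)  →  0

Write N = 14n. Stirling: N! ~ sqrt(2π N)(N/e)^N and (3N)! ~ sqrt(2π·3N)·(3N/e)^(3N).
  (N!)^3/(3N)! ~ (2π N)^(3/2) (N/e)^(3N) / [sqrt(2π·3N) (3N/e)^(3N)]
     = (2π N)^(3/2) / sqrt(2π·3N) · (N/(3N))^(3N)
     = (2π N)^((3−1)/2) / sqrt(3) · 3^(−3N).
Since 3^3 > 1, the factor 3^(−3N) decays exponentially, so the ratio → 0. Substituting N = 14n gives the stated form.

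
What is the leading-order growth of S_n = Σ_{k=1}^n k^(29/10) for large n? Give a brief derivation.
S_n ~ (10/39) · n^(39/10)

Integral comparison: Σ_{k=1}^n k^(29/10) = ∫_0^n x^(29/10) dx + O(n^(29/10)). The integral is n^(1 + 29/10) / (1 + 29/10) = n^((29+10)/10) / ((29+10)/10) = (10/39) · n^(39/10).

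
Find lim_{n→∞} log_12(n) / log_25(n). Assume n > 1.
lim = ln(25) / ln(12) = log_12(25)

Change of base: log_12(n) = ln n / ln 12 and log_25(n) = ln n / ln 25. The ratio is (ln n / ln 12) · (ln 25 / ln n) = ln 25 / ln 12, a constant independent of n. So the limit is ln 25 / ln 12 = log_12(25).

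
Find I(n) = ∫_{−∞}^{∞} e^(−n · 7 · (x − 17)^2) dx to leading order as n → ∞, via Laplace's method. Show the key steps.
I(n) = sqrt(π/(7n))

Here φ(x) = 7 · (x − 17)^2 has its unique minimum at x* = 17 with φ(x*) = 0 and φ''(x*) = 14. Laplace's method gives
  I(n) ~ e^(−n φ(x*)) · sqrt(2π / (n · φ''(x*))) = sqrt(2π / (14n)) = sqrt(π/(7n)).
This is exact: substituting u = (x − 17)·sqrt(7n) gives I(n) = (1/sqrt(7n)) ∫_{−∞}^{∞} e^(−u^2) du = sqrt(π/(7n)).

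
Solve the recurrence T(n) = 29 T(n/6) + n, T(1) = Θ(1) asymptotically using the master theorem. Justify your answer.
T(n) = Θ(n^(log_6 29))

Master theorem: compare f(n) = n to n^(log_6 29) where log_6 29 ≈ 1.879. Since 1 < log_6 29, we have f(n) = O(n^(log_6 29 − ε)) for some ε > 0 — Case 1. Hence T(n) = Θ(n^(log_6 29)).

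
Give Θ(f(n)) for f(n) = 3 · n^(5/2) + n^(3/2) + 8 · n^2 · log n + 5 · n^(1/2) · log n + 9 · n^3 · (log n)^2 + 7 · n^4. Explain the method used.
f(n) ∈ Θ(n^4)

Compare the terms by growth order. For large n, n^a · (log n)^b dominates n^a' · (log n)^b' iff a > a', or (a = a' and b > b'). Ranking the 6 terms shows the dominant one is 7 · n^4. Hence f(n) ∈ Θ(n^4).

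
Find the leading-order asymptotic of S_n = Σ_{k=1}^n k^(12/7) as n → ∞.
S_n ~ (7/19) · n^(19/7)

Integral comparison: Σ_{k=1}^n k^(12/7) = ∫_0^n x^(12/7) dx + O(n^(12/7)). The integral is n^(1 + 12/7) / (1 + 12/7) = n^((12+7)/7) / ((12+7)/7) = (7/19) · n^(19/7).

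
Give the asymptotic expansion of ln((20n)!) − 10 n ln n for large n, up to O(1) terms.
ln((20n)!) − 10 n ln n = 10 n ln n + 20(ln 20 − 1) n + (1/2) ln(2π·20n) + O(1/n)

Stirling: ln((20n)!) = 20n ln(20n) − 20n + (1/2) ln(2π·20n) + O(1/n).
Expand 20n ln(20n) = 20n (ln n + ln 20) = 20n ln n + 20n ln 20.
Subtract 10n ln n: leading term is (20 − 10) n ln n = 10 n ln n. The next term is 20n ln 20 − 20n = 20(ln 20 − 1) n. Then the (1/2) ln(2π·20n) correction.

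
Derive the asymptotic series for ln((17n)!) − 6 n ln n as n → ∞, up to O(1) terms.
ln((17n)!) − 6 n ln n = 11 n ln n + 17(ln 17 − 1) n + (1/2) ln(2π·17n) + O(1/n)

Stirling: ln((17n)!) = 17n ln(17n) − 17n + (1/2) ln(2π·17n) + O(1/n).
Expand 17n ln(17n) = 17n (ln n + ln 17) = 17n ln n + 17n ln 17.
Subtract 6n ln n: leading term is (17 − 6) n ln n = 11 n ln n. The next term is 17n ln 17 − 17n = 17(ln 17 − 1) n. Then the (1/2) ln(2π·17n) correction.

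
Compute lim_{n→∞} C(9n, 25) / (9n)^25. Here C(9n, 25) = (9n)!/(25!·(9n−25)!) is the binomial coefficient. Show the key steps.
lim = 1/25! = 1/15511210043330985984000000

With N = 9n → ∞: C(N, 25) / N^25 = [N(N−1)…(N−24)] / (25! · N^25) = (1/25!) · 1 · (1 − 1/(9n)) · … · (1 − 24/(9n)). Each factor → 1 as N → ∞, so the limit is 1/25! = 1/15511210043330985984000000.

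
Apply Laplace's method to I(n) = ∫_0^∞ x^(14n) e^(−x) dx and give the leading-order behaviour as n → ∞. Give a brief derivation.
I(n) ~ sqrt(2π·14n) · (14n/e)^(14n)

Write the integrand as exp(14n ln x − x) and set f(x) = 14n ln x − x. Then f'(x) = 14n/x − 1 = 0 at x* = 14n, and f''(x*) = −14n/x*^2 = −1/(14n). Laplace's method (interior maximum) gives
  I(n) ~ e^(f(x*)) · sqrt(2π / |f''(x*)|)
        = exp(14n ln(14n) − 14n) · sqrt(2π · 14n)
        = (14n)^(14n) e^(−14n) · sqrt(2π·14n)
        = sqrt(2π·14n) · (14n/e)^(14n).
This matches Γ(14n+1) with Stirling applied to Γ.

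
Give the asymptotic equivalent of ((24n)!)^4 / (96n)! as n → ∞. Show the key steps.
((24n)!)^4/(96n)! ~ ((2π·24n)^(3/2) / 2) · 4^(−4·24n)  →  0

Write N = 24n. Stirling: N! ~ sqrt(2π N)(N/e)^N and (4N)! ~ sqrt(2π·4N)·(4N/e)^(4N).
  (N!)^4/(4N)! ~ (2π N)^(4/2) (N/e)^(4N) / [sqrt(2π·4N) (4N/e)^(4N)]
     = (2π N)^(4/2) / sqrt(2π·4N) · (N/(4N))^(4N)
     = (2π N)^((4−1)/2) / 2 · 4^(−4N).
Since 4^4 > 1, the factor 4^(−4N) decays exponentially, so the ratio → 0. Substituting N = 24n gives the stated form.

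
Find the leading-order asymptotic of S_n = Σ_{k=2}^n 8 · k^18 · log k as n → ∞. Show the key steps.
S_n ~ 8 · n^19 log n / 19 − 8 · n^19 / 361

By integral comparison, S_n = ∫_1^n 8 · x^18 · log x dx + O(n^18 · log n). For the integral, ∫ x^18 log x dx = n^19 log n / 19 − n^19/361 (integration by parts). Hence S_n ~ 8 · n^19 log n / 19 − 8 · n^19 / 361.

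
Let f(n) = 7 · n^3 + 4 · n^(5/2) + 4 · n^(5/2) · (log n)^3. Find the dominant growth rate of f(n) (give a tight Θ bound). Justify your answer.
f(n) ∈ Θ(n^3)

Compare the terms by growth order. For large n, n^a · (log n)^b dominates n^a' · (log n)^b' iff a > a', or (a = a' and b > b'). Ranking the 3 terms shows the dominant one is 7 · n^3. Hence f(n) ∈ Θ(n^3).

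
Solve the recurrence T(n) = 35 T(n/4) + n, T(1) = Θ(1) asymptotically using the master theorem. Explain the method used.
T(n) = Θ(n^(log_4 35))

Master theorem: compare f(n) = n to n^(log_4 35) where log_4 35 ≈ 2.565. Since 1 < log_4 35, we have f(n) = O(n^(log_4 35 − ε)) for some ε > 0 — Case 1. Hence T(n) = Θ(n^(log_4 35)).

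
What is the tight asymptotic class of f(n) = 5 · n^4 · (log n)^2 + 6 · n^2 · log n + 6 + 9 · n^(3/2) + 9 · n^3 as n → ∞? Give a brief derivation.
f(n) ∈ Θ(n^4 · (log n)^2)

Compare the terms by growth order. For large n, n^a · (log n)^b dominates n^a' · (log n)^b' iff a > a', or (a = a' and b > b'). Ranking the 5 terms shows the dominant one is 5 · n^4 · (log n)^2. Hence f(n) ∈ Θ(n^4 · (log n)^2).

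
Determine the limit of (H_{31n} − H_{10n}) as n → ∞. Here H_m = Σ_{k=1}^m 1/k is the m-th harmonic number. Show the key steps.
lim = ln(31/10)

Euler-Maclaurin gives H_m = ln m + γ + 1/(2m) + O(1/m^2). The γ and O(1/m) terms cancel in the difference:
  H_{31n} − H_{10n} = ln(31n) − ln(10n) + O(1/n) = ln(31/10) + O(1/n).
Hence the limit is ln(31/10).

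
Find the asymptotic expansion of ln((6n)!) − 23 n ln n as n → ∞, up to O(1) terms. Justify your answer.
ln((6n)!) − 23 n ln n = −17 n ln n + 6(ln 6 − 1) n + (1/2) ln(2π·6n) + O(1/n)

Stirling: ln((6n)!) = 6n ln(6n) − 6n + (1/2) ln(2π·6n) + O(1/n).
Expand 6n ln(6n) = 6n (ln n + ln 6) = 6n ln n + 6n ln 6.
Subtract 23n ln n: leading term is (6 − 23) n ln n = −17 n ln n. The next term is 6n ln 6 − 6n = 6(ln 6 − 1) n. Then the (1/2) ln(2π·6n) correction.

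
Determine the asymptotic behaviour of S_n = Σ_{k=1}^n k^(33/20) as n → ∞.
S_n ~ (20/53) · n^(53/20)

Integral comparison: Σ_{k=1}^n k^(33/20) = ∫_0^n x^(33/20) dx + O(n^(33/20)). The integral is n^(1 + 33/20) / (1 + 33/20) = n^((33+20)/20) / ((33+20)/20) = (20/53) · n^(53/20).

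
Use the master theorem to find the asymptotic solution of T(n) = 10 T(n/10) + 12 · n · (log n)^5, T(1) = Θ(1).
T(n) = Θ(n · (log n)^6)

Here log_10 10 = 1 and f(n) = 12 · n · (log n)^5 = Θ(n^(log_10 10) · (log n)^5). This is the extended Case 2 of the master theorem (f matches the critical exponent up to log factors), giving T(n) = Θ(n^(log_10 10) · (log n)^(5+1)) = Θ(n · (log n)^6).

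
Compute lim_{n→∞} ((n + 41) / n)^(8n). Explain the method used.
lim = e^328

Rewrite as (1 + 41/n)^(8n). By the standard limit (1 + x/n)^n → e^x, we have (1 + 41/n)^n → e^41, and raising to the 8th power gives e^328.
More precisely, ln[(1 + 41/n)^(8n)] = 8n · ln(1 + 41/n) = 8n · (41/n + O(1/n^2)) = 328 + O(1/n) → 328.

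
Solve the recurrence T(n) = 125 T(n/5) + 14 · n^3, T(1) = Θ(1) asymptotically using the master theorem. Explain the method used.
T(n) = Θ(n^3 log n)

log_5 125 = 3, and f(n) = 14 · n^3 = Θ(n^(log_5 125)). This is Case 2 of the master theorem: T(n) = Θ(f(n) · log n) = Θ(n^3 log n).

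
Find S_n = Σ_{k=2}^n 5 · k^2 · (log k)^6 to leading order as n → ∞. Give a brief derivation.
S_n ~ 5 · n^3 · (log n)^6 / 3

By integral comparison, S_n = ∫_1^n 5 · x^2 · (log x)^6 dx + O(n^2 · (log n)^6). For the integral, the leading term of ∫_1^n x^2 (log x)^6 dx is n^3/3 · (log n)^6 (by repeated integration by parts; each step lowers the log-exponent and produces a relatively O(1/log n) correction). Hence S_n ~ 5 · n^3 · (log n)^6 / 3.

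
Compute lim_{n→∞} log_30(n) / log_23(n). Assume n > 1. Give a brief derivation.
lim = ln(23) / ln(30) = log_30(23)

Change of base: log_30(n) = ln n / ln 30 and log_23(n) = ln n / ln 23. The ratio is (ln n / ln 30) · (ln 23 / ln n) = ln 23 / ln 30, a constant independent of n. So the limit is ln 23 / ln 30 = log_30(23).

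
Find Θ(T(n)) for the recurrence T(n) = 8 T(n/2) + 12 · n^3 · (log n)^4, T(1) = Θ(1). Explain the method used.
T(n) = Θ(n^3 · (log n)^5)

Here log_2 8 = 3 and f(n) = 12 · n^3 · (log n)^4 = Θ(n^(log_2 8) · (log n)^4). This is the extended Case 2 of the master theorem (f matches the critical exponent up to log factors), giving T(n) = Θ(n^(log_2 8) · (log n)^(4+1)) = Θ(n^3 · (log n)^5).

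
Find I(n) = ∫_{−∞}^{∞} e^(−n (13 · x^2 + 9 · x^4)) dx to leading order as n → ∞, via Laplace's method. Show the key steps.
I(n) ~ sqrt(π/(13n))

φ(x) = 13 · x^2 + 9 · x^4 has its unique global minimum at x* = 0 (since φ'(x) = 26x + 36x^3 = 0 only at x = 0 for real x with both coefficients positive, and φ → ∞ as |x| → ∞). At x* = 0, φ(0) = 0 and φ''(0) = 26. Laplace's method then gives
  I(n) ~ sqrt(2π / (n · φ''(0))) · e^(−n φ(0)) = sqrt(2π / (26n)) = sqrt(π/(13n)).
The 9 · x^4 term contributes only at subleading order (an O(1/n) relative correction).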